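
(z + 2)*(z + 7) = z^2 + 9*z + 14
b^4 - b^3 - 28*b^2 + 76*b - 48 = (b - 4)*(b - 2)*(b - 1)*(b + 6)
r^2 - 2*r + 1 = (r - 1)^2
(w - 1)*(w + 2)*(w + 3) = w^3 + 4*w^2 + w - 6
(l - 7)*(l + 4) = l^2 - 3*l - 28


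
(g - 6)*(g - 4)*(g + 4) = g^3 - 6*g^2 - 16*g + 96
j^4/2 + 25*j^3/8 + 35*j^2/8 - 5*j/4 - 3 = (j/2 + 1/2)*(j - 3/4)*(j + 2)*(j + 4)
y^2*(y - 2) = y^3 - 2*y^2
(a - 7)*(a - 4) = a^2 - 11*a + 28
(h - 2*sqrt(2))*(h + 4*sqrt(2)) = h^2 + 2*sqrt(2)*h - 16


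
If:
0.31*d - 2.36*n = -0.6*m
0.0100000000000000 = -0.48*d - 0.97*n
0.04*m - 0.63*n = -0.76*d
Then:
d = -0.01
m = -0.03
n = -0.01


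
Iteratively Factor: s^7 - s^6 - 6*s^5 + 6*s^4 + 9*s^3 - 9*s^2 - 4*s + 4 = (s + 1)*(s^6 - 2*s^5 - 4*s^4 + 10*s^3 - s^2 - 8*s + 4) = (s + 1)^2*(s^5 - 3*s^4 - s^3 + 11*s^2 - 12*s + 4) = (s - 1)*(s + 1)^2*(s^4 - 2*s^3 - 3*s^2 + 8*s - 4) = (s - 1)^2*(s + 1)^2*(s^3 - s^2 - 4*s + 4) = (s - 2)*(s - 1)^2*(s + 1)^2*(s^2 + s - 2) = (s - 2)*(s - 1)^3*(s + 1)^2*(s + 2)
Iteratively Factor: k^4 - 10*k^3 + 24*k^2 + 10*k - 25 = (k - 1)*(k^3 - 9*k^2 + 15*k + 25) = (k - 1)*(k + 1)*(k^2 - 10*k + 25) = (k - 5)*(k - 1)*(k + 1)*(k - 5)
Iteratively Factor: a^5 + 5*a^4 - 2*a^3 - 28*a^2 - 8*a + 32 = (a - 2)*(a^4 + 7*a^3 + 12*a^2 - 4*a - 16) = (a - 2)*(a + 2)*(a^3 + 5*a^2 + 2*a - 8) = (a - 2)*(a + 2)*(a + 4)*(a^2 + a - 2) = (a - 2)*(a - 1)*(a + 2)*(a + 4)*(a + 2)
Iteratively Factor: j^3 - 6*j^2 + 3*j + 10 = (j - 5)*(j^2 - j - 2) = (j - 5)*(j + 1)*(j - 2)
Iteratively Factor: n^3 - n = (n - 1)*(n^2 + n) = n*(n - 1)*(n + 1)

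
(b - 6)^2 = b^2 - 12*b + 36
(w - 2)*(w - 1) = w^2 - 3*w + 2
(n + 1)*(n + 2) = n^2 + 3*n + 2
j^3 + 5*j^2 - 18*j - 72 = (j - 4)*(j + 3)*(j + 6)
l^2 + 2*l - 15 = (l - 3)*(l + 5)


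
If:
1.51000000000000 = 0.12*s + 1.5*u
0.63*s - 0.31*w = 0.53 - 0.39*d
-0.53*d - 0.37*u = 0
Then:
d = 0.026562916131124*w - 0.633868297032225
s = 0.475619782077558*w + 1.23366450133741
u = 0.907973506559674 - 0.0380495825662047*w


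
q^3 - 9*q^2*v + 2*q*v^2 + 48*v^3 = (q - 8*v)*(q - 3*v)*(q + 2*v)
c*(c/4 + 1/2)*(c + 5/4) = c^3/4 + 13*c^2/16 + 5*c/8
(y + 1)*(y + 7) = y^2 + 8*y + 7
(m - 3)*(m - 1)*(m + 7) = m^3 + 3*m^2 - 25*m + 21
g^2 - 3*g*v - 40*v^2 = (g - 8*v)*(g + 5*v)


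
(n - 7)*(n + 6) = n^2 - n - 42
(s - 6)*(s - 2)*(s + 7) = s^3 - s^2 - 44*s + 84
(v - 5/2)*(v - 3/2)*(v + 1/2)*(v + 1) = v^4 - 5*v^3/2 - 7*v^2/4 + 29*v/8 + 15/8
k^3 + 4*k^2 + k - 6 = (k - 1)*(k + 2)*(k + 3)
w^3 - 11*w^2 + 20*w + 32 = (w - 8)*(w - 4)*(w + 1)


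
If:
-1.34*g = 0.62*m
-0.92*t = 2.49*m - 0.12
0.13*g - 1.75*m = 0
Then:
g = 0.00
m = 0.00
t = 0.13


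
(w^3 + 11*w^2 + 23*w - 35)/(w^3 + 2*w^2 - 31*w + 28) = (w + 5)/(w - 4)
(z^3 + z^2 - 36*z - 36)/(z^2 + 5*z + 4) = (z^2 - 36)/(z + 4)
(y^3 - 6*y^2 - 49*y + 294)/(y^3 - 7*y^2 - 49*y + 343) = (y - 6)/(y - 7)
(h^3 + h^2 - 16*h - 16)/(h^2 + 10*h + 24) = (h^2 - 3*h - 4)/(h + 6)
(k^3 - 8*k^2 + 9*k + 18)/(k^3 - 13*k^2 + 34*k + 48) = (k - 3)/(k - 8)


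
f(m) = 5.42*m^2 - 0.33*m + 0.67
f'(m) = 10.84*m - 0.33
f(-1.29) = 10.12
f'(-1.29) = -14.31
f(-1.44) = 12.38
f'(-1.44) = -15.94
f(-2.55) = 36.76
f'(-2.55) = -27.97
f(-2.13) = 25.96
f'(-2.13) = -23.42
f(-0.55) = 2.49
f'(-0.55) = -6.29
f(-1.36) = 11.14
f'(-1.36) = -15.07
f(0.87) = 4.49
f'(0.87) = 9.10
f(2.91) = 45.61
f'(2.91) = 31.21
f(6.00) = 193.81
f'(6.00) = 64.71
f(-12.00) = 785.11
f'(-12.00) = -130.41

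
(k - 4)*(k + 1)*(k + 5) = k^3 + 2*k^2 - 19*k - 20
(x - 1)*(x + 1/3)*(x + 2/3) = x^3 - 7*x/9 - 2/9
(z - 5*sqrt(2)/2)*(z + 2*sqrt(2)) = z^2 - sqrt(2)*z/2 - 10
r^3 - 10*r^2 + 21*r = r*(r - 7)*(r - 3)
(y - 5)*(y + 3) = y^2 - 2*y - 15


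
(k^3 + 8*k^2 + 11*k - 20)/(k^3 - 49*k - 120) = (k^2 + 3*k - 4)/(k^2 - 5*k - 24)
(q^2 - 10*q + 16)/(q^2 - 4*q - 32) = (q - 2)/(q + 4)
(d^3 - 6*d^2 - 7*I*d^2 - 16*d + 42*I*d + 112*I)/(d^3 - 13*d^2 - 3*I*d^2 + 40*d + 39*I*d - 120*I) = (d^2 + d*(2 - 7*I) - 14*I)/(d^2 - d*(5 + 3*I) + 15*I)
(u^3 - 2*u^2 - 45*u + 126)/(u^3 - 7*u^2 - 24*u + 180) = (u^2 + 4*u - 21)/(u^2 - u - 30)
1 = 1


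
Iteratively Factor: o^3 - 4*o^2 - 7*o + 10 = (o - 1)*(o^2 - 3*o - 10) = (o - 5)*(o - 1)*(o + 2)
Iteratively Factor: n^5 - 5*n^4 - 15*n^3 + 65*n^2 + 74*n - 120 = (n - 1)*(n^4 - 4*n^3 - 19*n^2 + 46*n + 120) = (n - 5)*(n - 1)*(n^3 + n^2 - 14*n - 24) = (n - 5)*(n - 4)*(n - 1)*(n^2 + 5*n + 6) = (n - 5)*(n - 4)*(n - 1)*(n + 3)*(n + 2)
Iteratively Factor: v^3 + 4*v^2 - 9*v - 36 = (v + 3)*(v^2 + v - 12) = (v - 3)*(v + 3)*(v + 4)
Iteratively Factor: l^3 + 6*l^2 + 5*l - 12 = (l + 3)*(l^2 + 3*l - 4) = (l - 1)*(l + 3)*(l + 4)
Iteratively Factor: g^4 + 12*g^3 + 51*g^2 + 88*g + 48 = (g + 1)*(g^3 + 11*g^2 + 40*g + 48) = (g + 1)*(g + 4)*(g^2 + 7*g + 12) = (g + 1)*(g + 4)^2*(g + 3)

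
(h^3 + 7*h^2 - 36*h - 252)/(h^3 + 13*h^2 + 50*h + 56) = (h^2 - 36)/(h^2 + 6*h + 8)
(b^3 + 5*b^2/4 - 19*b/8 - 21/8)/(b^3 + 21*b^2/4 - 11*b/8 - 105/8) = (b + 1)/(b + 5)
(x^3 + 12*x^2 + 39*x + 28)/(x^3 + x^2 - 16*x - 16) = (x + 7)/(x - 4)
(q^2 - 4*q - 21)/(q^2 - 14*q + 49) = (q + 3)/(q - 7)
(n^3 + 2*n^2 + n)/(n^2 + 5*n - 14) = n*(n^2 + 2*n + 1)/(n^2 + 5*n - 14)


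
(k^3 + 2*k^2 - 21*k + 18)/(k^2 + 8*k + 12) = (k^2 - 4*k + 3)/(k + 2)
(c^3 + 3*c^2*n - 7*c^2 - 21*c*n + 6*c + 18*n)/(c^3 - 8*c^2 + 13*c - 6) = (c + 3*n)/(c - 1)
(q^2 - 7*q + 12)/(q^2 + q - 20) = (q - 3)/(q + 5)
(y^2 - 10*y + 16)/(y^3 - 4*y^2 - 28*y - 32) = (y - 2)/(y^2 + 4*y + 4)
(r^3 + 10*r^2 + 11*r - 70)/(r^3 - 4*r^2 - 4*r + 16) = (r^2 + 12*r + 35)/(r^2 - 2*r - 8)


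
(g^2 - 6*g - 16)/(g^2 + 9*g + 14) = (g - 8)/(g + 7)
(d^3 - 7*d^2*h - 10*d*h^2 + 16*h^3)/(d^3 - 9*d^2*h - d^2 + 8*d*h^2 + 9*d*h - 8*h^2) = (d + 2*h)/(d - 1)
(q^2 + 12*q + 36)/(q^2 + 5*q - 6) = (q + 6)/(q - 1)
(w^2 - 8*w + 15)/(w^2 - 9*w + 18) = (w - 5)/(w - 6)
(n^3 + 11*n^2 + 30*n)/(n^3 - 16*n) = (n^2 + 11*n + 30)/(n^2 - 16)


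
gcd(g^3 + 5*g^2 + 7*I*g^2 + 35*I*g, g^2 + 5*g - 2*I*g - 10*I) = g + 5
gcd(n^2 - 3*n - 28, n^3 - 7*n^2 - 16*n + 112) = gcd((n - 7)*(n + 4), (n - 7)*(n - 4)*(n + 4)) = n^2 - 3*n - 28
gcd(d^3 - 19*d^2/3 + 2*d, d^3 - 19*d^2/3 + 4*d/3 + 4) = d - 6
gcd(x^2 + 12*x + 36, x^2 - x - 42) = x + 6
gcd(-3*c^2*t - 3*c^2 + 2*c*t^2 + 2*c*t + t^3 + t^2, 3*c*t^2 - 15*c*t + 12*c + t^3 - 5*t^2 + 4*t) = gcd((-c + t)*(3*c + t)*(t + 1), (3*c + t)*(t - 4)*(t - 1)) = 3*c + t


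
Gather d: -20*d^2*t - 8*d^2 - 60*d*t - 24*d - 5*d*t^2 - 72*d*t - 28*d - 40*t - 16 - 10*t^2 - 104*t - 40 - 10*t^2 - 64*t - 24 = d^2*(-20*t - 8) + d*(-5*t^2 - 132*t - 52) - 20*t^2 - 208*t - 80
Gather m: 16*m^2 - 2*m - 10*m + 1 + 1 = 16*m^2 - 12*m + 2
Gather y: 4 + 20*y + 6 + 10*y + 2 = 30*y + 12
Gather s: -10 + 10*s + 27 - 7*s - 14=3*s + 3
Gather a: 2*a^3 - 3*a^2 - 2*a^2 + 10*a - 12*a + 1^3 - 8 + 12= 2*a^3 - 5*a^2 - 2*a + 5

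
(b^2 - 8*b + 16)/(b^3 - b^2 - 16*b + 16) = (b - 4)/(b^2 + 3*b - 4)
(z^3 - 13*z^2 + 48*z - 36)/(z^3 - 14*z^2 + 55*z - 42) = (z - 6)/(z - 7)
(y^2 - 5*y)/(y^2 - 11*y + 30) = y/(y - 6)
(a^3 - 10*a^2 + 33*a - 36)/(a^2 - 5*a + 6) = (a^2 - 7*a + 12)/(a - 2)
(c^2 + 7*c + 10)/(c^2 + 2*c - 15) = (c + 2)/(c - 3)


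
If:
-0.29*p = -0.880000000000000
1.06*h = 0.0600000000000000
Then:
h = 0.06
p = 3.03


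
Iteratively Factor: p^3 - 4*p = (p - 2)*(p^2 + 2*p) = p*(p - 2)*(p + 2)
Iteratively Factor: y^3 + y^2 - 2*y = (y - 1)*(y^2 + 2*y) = (y - 1)*(y + 2)*(y)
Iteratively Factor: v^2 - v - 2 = (v - 2)*(v + 1)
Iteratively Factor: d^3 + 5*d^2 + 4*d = (d + 4)*(d^2 + d) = (d + 1)*(d + 4)*(d)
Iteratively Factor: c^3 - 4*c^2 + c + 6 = (c - 3)*(c^2 - c - 2) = (c - 3)*(c + 1)*(c - 2)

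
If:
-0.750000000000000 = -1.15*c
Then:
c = 0.65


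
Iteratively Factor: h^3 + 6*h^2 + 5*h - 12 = (h + 4)*(h^2 + 2*h - 3) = (h - 1)*(h + 4)*(h + 3)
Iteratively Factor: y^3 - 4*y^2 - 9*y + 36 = (y - 3)*(y^2 - y - 12) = (y - 3)*(y + 3)*(y - 4)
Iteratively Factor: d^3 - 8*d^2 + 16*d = (d - 4)*(d^2 - 4*d) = (d - 4)^2*(d)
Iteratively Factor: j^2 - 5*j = (j)*(j - 5)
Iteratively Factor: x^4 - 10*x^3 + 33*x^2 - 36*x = (x - 4)*(x^3 - 6*x^2 + 9*x) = (x - 4)*(x - 3)*(x^2 - 3*x) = (x - 4)*(x - 3)^2*(x)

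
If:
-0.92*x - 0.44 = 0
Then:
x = -0.48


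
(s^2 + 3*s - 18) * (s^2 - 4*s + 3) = s^4 - s^3 - 27*s^2 + 81*s - 54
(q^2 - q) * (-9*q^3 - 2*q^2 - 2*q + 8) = -9*q^5 + 7*q^4 + 10*q^2 - 8*q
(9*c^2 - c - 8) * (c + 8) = 9*c^3 + 71*c^2 - 16*c - 64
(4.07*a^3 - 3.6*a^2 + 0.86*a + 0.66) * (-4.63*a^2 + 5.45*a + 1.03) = -18.8441*a^5 + 38.8495*a^4 - 19.4097*a^3 - 2.0768*a^2 + 4.4828*a + 0.6798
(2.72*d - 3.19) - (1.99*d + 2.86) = 0.73*d - 6.05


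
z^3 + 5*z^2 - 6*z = z*(z - 1)*(z + 6)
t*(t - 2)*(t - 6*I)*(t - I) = t^4 - 2*t^3 - 7*I*t^3 - 6*t^2 + 14*I*t^2 + 12*t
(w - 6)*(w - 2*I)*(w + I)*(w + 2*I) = w^4 - 6*w^3 + I*w^3 + 4*w^2 - 6*I*w^2 - 24*w + 4*I*w - 24*I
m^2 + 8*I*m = m*(m + 8*I)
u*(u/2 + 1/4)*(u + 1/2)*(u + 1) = u^4/2 + u^3 + 5*u^2/8 + u/8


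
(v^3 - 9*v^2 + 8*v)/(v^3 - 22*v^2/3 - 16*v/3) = 3*(v - 1)/(3*v + 2)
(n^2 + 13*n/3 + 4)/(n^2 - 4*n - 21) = (n + 4/3)/(n - 7)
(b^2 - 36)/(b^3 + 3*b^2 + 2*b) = (b^2 - 36)/(b*(b^2 + 3*b + 2))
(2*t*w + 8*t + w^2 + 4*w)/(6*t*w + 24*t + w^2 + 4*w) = (2*t + w)/(6*t + w)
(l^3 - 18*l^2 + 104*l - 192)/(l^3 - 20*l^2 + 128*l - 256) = (l - 6)/(l - 8)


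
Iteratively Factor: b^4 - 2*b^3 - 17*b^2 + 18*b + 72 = (b + 3)*(b^3 - 5*b^2 - 2*b + 24) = (b - 4)*(b + 3)*(b^2 - b - 6) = (b - 4)*(b - 3)*(b + 3)*(b + 2)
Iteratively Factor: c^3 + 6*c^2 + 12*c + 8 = (c + 2)*(c^2 + 4*c + 4) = (c + 2)^2*(c + 2)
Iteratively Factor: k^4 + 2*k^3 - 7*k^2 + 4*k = (k - 1)*(k^3 + 3*k^2 - 4*k) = k*(k - 1)*(k^2 + 3*k - 4) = k*(k - 1)^2*(k + 4)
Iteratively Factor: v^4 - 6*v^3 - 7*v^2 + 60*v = (v - 5)*(v^3 - v^2 - 12*v) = (v - 5)*(v - 4)*(v^2 + 3*v) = v*(v - 5)*(v - 4)*(v + 3)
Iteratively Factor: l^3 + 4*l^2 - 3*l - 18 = (l + 3)*(l^2 + l - 6) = (l - 2)*(l + 3)*(l + 3)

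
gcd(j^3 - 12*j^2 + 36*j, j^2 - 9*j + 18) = j - 6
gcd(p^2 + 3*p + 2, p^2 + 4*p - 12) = 1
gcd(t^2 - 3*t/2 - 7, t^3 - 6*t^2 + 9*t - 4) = 1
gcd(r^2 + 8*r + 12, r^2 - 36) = r + 6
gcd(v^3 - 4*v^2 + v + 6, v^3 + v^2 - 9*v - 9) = v^2 - 2*v - 3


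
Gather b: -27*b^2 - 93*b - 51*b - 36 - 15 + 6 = -27*b^2 - 144*b - 45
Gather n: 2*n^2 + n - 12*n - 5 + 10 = 2*n^2 - 11*n + 5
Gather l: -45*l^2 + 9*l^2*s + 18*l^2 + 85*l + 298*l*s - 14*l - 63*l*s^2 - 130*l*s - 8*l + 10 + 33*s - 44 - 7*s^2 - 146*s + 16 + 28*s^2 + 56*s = l^2*(9*s - 27) + l*(-63*s^2 + 168*s + 63) + 21*s^2 - 57*s - 18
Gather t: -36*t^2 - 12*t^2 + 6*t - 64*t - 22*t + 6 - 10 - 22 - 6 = -48*t^2 - 80*t - 32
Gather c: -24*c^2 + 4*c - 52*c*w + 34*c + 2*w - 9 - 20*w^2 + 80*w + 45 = -24*c^2 + c*(38 - 52*w) - 20*w^2 + 82*w + 36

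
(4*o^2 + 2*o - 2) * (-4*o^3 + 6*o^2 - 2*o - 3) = -16*o^5 + 16*o^4 + 12*o^3 - 28*o^2 - 2*o + 6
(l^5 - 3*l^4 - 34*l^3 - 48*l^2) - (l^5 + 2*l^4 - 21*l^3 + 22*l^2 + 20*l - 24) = -5*l^4 - 13*l^3 - 70*l^2 - 20*l + 24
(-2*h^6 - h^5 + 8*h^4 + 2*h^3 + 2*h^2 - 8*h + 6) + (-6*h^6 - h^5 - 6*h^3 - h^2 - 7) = -8*h^6 - 2*h^5 + 8*h^4 - 4*h^3 + h^2 - 8*h - 1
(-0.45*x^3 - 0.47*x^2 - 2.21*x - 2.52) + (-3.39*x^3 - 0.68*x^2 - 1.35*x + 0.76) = -3.84*x^3 - 1.15*x^2 - 3.56*x - 1.76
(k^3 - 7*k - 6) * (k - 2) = k^4 - 2*k^3 - 7*k^2 + 8*k + 12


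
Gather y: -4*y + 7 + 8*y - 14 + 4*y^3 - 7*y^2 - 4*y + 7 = 4*y^3 - 7*y^2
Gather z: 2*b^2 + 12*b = 2*b^2 + 12*b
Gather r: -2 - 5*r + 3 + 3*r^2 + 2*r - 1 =3*r^2 - 3*r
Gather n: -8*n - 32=-8*n - 32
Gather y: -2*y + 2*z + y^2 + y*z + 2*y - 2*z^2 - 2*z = y^2 + y*z - 2*z^2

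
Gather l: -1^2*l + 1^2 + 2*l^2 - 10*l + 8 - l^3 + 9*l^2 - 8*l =-l^3 + 11*l^2 - 19*l + 9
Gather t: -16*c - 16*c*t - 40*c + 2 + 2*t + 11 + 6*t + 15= -56*c + t*(8 - 16*c) + 28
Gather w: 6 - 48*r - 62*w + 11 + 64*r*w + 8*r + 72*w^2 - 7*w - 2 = -40*r + 72*w^2 + w*(64*r - 69) + 15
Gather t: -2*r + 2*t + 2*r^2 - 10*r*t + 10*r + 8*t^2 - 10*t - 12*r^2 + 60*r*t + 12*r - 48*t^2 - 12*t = -10*r^2 + 20*r - 40*t^2 + t*(50*r - 20)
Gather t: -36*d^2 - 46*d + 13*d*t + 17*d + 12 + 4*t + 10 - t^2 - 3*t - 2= -36*d^2 - 29*d - t^2 + t*(13*d + 1) + 20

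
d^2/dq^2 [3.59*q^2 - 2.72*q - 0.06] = 7.18000000000000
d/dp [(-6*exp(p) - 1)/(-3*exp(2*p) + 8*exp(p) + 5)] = 2*(-(3*exp(p) - 4)*(6*exp(p) + 1) + 9*exp(2*p) - 24*exp(p) - 15)*exp(p)/(-3*exp(2*p) + 8*exp(p) + 5)^2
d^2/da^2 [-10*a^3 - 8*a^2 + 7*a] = -60*a - 16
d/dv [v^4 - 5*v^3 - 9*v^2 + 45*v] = 4*v^3 - 15*v^2 - 18*v + 45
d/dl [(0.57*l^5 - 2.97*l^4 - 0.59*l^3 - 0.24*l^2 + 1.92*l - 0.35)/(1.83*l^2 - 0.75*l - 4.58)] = (3.1293*l^6 - 12.5802*l^5 - 7.4502*l^4 + 55.2954*l^3 + 4.773*l^2 + 3.4794*l - 9.0561)/(3.3489*l^4 - 2.745*l^3 - 16.2003*l^2 + 6.87*l + 20.9764)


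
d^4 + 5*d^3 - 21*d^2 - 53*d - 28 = (d - 4)*(d + 1)^2*(d + 7)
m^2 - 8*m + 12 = (m - 6)*(m - 2)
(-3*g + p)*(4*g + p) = -12*g^2 + g*p + p^2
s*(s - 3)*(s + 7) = s^3 + 4*s^2 - 21*s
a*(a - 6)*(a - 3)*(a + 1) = a^4 - 8*a^3 + 9*a^2 + 18*a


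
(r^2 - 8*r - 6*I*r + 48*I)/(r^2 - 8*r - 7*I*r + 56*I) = (r - 6*I)/(r - 7*I)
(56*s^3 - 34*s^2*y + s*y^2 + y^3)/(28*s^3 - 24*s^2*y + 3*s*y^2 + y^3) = (-4*s + y)/(-2*s + y)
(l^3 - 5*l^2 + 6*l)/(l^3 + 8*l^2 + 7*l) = (l^2 - 5*l + 6)/(l^2 + 8*l + 7)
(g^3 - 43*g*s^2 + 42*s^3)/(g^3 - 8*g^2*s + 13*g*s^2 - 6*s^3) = (-g - 7*s)/(-g + s)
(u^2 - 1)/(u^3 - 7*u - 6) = (u - 1)/(u^2 - u - 6)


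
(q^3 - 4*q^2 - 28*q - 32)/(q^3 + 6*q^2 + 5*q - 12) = (q^3 - 4*q^2 - 28*q - 32)/(q^3 + 6*q^2 + 5*q - 12)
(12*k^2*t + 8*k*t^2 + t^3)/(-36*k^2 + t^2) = t*(2*k + t)/(-6*k + t)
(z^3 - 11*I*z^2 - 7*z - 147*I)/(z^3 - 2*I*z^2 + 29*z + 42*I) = (z - 7*I)/(z + 2*I)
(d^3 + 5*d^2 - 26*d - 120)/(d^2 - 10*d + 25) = (d^2 + 10*d + 24)/(d - 5)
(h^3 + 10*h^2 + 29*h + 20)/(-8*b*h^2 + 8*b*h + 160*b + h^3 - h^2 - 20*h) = (-h^2 - 6*h - 5)/(8*b*h - 40*b - h^2 + 5*h)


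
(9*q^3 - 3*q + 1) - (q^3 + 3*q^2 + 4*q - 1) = 8*q^3 - 3*q^2 - 7*q + 2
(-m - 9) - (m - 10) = 1 - 2*m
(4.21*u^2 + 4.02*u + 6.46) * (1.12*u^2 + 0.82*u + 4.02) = 4.7152*u^4 + 7.9546*u^3 + 27.4558*u^2 + 21.4576*u + 25.9692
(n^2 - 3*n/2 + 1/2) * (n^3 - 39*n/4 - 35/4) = n^5 - 3*n^4/2 - 37*n^3/4 + 47*n^2/8 + 33*n/4 - 35/8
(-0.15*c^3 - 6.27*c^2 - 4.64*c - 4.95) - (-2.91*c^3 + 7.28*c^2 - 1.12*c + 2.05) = 2.76*c^3 - 13.55*c^2 - 3.52*c - 7.0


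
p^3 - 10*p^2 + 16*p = p*(p - 8)*(p - 2)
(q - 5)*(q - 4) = q^2 - 9*q + 20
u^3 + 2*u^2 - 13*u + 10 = (u - 2)*(u - 1)*(u + 5)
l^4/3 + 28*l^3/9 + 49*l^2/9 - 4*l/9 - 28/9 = (l/3 + 1/3)*(l - 2/3)*(l + 2)*(l + 7)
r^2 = r^2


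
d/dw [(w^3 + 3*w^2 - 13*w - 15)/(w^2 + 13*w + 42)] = (w^4 + 26*w^3 + 178*w^2 + 282*w - 351)/(w^4 + 26*w^3 + 253*w^2 + 1092*w + 1764)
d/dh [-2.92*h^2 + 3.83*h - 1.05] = 3.83 - 5.84*h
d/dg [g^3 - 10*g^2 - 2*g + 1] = 3*g^2 - 20*g - 2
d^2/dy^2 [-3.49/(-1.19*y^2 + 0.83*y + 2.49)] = (9.884378*y^2 - 6.894146*y - 3.49*(2.38*y - 0.83)*(4.76*y - 1.66) - 20.682438)/(-1.19*y^2 + 0.83*y + 2.49)^3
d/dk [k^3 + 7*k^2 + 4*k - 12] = 3*k^2 + 14*k + 4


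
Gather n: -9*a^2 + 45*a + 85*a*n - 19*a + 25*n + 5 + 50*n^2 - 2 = -9*a^2 + 26*a + 50*n^2 + n*(85*a + 25) + 3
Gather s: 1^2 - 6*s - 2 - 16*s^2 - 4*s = -16*s^2 - 10*s - 1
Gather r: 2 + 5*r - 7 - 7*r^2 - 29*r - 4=-7*r^2 - 24*r - 9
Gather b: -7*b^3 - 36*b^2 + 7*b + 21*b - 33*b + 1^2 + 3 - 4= -7*b^3 - 36*b^2 - 5*b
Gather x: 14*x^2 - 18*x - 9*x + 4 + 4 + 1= 14*x^2 - 27*x + 9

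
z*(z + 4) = z^2 + 4*z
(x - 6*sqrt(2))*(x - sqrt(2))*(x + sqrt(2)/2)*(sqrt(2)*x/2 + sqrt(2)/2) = sqrt(2)*x^4/2 - 13*x^3/2 + sqrt(2)*x^3/2 - 13*x^2/2 + 5*sqrt(2)*x^2/2 + 5*sqrt(2)*x/2 + 6*x + 6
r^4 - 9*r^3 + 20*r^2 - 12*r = r*(r - 6)*(r - 2)*(r - 1)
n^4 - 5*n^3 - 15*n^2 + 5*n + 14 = (n - 7)*(n - 1)*(n + 1)*(n + 2)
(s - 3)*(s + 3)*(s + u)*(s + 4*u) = s^4 + 5*s^3*u + 4*s^2*u^2 - 9*s^2 - 45*s*u - 36*u^2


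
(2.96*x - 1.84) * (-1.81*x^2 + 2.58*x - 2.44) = -5.3576*x^3 + 10.9672*x^2 - 11.9696*x + 4.4896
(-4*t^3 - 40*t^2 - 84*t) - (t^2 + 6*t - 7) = -4*t^3 - 41*t^2 - 90*t + 7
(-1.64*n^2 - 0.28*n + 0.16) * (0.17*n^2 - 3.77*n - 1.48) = -0.2788*n^4 + 6.1352*n^3 + 3.51*n^2 - 0.1888*n - 0.2368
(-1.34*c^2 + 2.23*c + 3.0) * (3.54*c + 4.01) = -4.7436*c^3 + 2.5208*c^2 + 19.5623*c + 12.03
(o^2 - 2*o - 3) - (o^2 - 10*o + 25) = 8*o - 28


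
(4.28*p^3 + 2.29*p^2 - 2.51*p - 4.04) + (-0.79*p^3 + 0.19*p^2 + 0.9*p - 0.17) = 3.49*p^3 + 2.48*p^2 - 1.61*p - 4.21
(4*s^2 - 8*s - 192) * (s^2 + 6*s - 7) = 4*s^4 + 16*s^3 - 268*s^2 - 1096*s + 1344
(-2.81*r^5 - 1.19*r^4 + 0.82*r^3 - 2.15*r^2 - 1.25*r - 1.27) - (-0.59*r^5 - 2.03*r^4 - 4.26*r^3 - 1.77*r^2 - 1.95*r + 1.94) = -2.22*r^5 + 0.84*r^4 + 5.08*r^3 - 0.38*r^2 + 0.7*r - 3.21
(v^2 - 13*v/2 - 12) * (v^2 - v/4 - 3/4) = v^4 - 27*v^3/4 - 89*v^2/8 + 63*v/8 + 9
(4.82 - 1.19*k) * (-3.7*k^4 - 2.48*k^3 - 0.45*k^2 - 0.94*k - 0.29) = 4.403*k^5 - 14.8828*k^4 - 11.4181*k^3 - 1.0504*k^2 - 4.1857*k - 1.3978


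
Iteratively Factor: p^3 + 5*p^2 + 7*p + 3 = (p + 1)*(p^2 + 4*p + 3) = (p + 1)^2*(p + 3)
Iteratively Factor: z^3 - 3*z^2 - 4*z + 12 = (z + 2)*(z^2 - 5*z + 6) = (z - 3)*(z + 2)*(z - 2)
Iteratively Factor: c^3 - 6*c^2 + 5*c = (c - 5)*(c^2 - c) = (c - 5)*(c - 1)*(c)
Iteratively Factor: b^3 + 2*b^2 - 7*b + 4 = (b - 1)*(b^2 + 3*b - 4) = (b - 1)^2*(b + 4)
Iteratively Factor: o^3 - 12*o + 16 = (o - 2)*(o^2 + 2*o - 8) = (o - 2)^2*(o + 4)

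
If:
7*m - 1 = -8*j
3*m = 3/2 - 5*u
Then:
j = 35*u/24 - 5/16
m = 1/2 - 5*u/3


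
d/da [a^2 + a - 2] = 2*a + 1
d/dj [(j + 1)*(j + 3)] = 2*j + 4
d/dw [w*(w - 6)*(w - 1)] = 3*w^2 - 14*w + 6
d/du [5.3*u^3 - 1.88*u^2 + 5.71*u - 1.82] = 15.9*u^2 - 3.76*u + 5.71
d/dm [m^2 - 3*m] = 2*m - 3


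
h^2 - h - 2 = (h - 2)*(h + 1)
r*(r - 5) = r^2 - 5*r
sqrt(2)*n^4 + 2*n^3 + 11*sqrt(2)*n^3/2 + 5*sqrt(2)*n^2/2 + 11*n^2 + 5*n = n*(n + 5)*(n + sqrt(2))*(sqrt(2)*n + sqrt(2)/2)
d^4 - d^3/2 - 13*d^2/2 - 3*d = d*(d - 3)*(d + 1/2)*(d + 2)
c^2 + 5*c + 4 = (c + 1)*(c + 4)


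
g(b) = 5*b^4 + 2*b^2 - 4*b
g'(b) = 20*b^3 + 4*b - 4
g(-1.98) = 92.61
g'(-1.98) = -167.17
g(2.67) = 257.68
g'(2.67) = 387.36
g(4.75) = 2571.46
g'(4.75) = 2158.44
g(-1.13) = 15.23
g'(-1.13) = -37.38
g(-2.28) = 154.63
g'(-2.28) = -250.17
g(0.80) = 0.13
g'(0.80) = 9.44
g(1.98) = 76.77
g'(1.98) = 159.17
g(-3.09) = 487.29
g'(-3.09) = -606.43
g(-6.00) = 6576.00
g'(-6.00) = -4348.00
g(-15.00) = 253635.00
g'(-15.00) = -67564.00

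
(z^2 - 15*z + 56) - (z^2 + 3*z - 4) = 60 - 18*z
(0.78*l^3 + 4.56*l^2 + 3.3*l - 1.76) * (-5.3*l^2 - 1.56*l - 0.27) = -4.134*l^5 - 25.3848*l^4 - 24.8142*l^3 + 2.9488*l^2 + 1.8546*l + 0.4752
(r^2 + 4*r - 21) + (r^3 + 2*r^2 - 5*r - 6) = r^3 + 3*r^2 - r - 27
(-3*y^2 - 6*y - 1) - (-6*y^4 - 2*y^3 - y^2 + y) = 6*y^4 + 2*y^3 - 2*y^2 - 7*y - 1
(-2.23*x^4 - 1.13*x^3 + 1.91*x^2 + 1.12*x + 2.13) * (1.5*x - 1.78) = -3.345*x^5 + 2.2744*x^4 + 4.8764*x^3 - 1.7198*x^2 + 1.2014*x - 3.7914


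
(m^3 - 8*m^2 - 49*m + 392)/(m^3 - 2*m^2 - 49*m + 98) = (m - 8)/(m - 2)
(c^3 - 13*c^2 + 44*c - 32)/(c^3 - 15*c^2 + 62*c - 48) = (c - 4)/(c - 6)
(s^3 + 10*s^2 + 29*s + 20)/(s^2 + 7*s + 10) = (s^2 + 5*s + 4)/(s + 2)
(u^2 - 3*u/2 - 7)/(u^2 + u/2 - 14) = (u + 2)/(u + 4)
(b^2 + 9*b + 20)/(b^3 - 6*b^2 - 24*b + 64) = (b + 5)/(b^2 - 10*b + 16)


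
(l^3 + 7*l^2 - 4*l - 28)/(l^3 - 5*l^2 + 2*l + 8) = (l^2 + 9*l + 14)/(l^2 - 3*l - 4)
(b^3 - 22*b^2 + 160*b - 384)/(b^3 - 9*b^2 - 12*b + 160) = (b^2 - 14*b + 48)/(b^2 - b - 20)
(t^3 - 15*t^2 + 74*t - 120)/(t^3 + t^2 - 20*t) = (t^2 - 11*t + 30)/(t*(t + 5))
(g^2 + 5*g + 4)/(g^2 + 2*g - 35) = (g^2 + 5*g + 4)/(g^2 + 2*g - 35)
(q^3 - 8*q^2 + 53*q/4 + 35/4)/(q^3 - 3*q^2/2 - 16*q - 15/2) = (q - 7/2)/(q + 3)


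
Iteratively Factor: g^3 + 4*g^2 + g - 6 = (g - 1)*(g^2 + 5*g + 6) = (g - 1)*(g + 3)*(g + 2)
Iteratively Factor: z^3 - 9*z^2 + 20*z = (z)*(z^2 - 9*z + 20) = z*(z - 4)*(z - 5)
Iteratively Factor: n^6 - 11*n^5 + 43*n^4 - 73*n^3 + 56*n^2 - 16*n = (n - 1)*(n^5 - 10*n^4 + 33*n^3 - 40*n^2 + 16*n) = n*(n - 1)*(n^4 - 10*n^3 + 33*n^2 - 40*n + 16) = n*(n - 4)*(n - 1)*(n^3 - 6*n^2 + 9*n - 4) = n*(n - 4)*(n - 1)^2*(n^2 - 5*n + 4) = n*(n - 4)^2*(n - 1)^2*(n - 1)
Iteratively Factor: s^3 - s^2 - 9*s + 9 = (s - 3)*(s^2 + 2*s - 3) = (s - 3)*(s + 3)*(s - 1)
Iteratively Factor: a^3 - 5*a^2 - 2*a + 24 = (a + 2)*(a^2 - 7*a + 12) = (a - 4)*(a + 2)*(a - 3)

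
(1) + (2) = 3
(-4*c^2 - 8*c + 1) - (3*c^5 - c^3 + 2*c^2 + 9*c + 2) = -3*c^5 + c^3 - 6*c^2 - 17*c - 1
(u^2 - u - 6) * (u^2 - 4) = u^4 - u^3 - 10*u^2 + 4*u + 24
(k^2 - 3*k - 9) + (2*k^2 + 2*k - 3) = 3*k^2 - k - 12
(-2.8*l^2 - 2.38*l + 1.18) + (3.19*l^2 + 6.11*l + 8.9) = 0.39*l^2 + 3.73*l + 10.08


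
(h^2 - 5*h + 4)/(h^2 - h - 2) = (-h^2 + 5*h - 4)/(-h^2 + h + 2)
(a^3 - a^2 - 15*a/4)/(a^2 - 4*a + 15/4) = a*(2*a + 3)/(2*a - 3)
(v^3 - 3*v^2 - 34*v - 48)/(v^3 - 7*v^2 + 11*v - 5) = (v^3 - 3*v^2 - 34*v - 48)/(v^3 - 7*v^2 + 11*v - 5)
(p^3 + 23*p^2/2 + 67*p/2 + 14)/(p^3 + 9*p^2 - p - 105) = (p^2 + 9*p/2 + 2)/(p^2 + 2*p - 15)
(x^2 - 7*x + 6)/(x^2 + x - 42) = (x - 1)/(x + 7)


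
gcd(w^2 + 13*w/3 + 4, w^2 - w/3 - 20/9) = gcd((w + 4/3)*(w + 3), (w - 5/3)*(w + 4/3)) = w + 4/3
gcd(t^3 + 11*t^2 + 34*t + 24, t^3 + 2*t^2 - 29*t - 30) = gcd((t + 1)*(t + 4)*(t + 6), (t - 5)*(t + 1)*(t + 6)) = t^2 + 7*t + 6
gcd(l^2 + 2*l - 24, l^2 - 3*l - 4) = l - 4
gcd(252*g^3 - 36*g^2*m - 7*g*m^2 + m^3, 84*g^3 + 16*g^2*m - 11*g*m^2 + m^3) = 42*g^2 - 13*g*m + m^2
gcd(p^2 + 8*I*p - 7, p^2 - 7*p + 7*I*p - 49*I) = p + 7*I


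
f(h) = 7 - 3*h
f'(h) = -3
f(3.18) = -2.54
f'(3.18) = -3.00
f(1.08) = 3.76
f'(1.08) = -3.00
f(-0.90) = 9.70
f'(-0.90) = -3.00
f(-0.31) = 7.93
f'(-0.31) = -3.00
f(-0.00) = 7.00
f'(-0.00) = -3.00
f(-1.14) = 10.42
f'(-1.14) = -3.00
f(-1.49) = 11.47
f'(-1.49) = -3.00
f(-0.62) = 8.86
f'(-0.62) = -3.00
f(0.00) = 7.00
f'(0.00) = -3.00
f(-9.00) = 34.00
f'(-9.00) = -3.00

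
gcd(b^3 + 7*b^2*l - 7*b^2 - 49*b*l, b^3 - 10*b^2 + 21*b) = b^2 - 7*b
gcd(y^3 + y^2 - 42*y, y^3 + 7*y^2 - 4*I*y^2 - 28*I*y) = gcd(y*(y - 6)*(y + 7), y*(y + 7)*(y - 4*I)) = y^2 + 7*y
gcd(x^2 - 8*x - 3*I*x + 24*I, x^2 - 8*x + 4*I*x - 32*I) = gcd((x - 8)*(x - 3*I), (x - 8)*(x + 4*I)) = x - 8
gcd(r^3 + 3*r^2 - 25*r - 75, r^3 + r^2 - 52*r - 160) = r + 5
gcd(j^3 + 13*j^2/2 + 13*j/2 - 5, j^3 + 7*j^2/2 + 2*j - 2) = j^2 + 3*j/2 - 1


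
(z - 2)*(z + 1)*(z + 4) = z^3 + 3*z^2 - 6*z - 8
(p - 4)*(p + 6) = p^2 + 2*p - 24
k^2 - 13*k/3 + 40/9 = (k - 8/3)*(k - 5/3)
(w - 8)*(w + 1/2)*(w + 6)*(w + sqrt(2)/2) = w^4 - 3*w^3/2 + sqrt(2)*w^3/2 - 49*w^2 - 3*sqrt(2)*w^2/4 - 49*sqrt(2)*w/2 - 24*w - 12*sqrt(2)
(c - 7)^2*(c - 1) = c^3 - 15*c^2 + 63*c - 49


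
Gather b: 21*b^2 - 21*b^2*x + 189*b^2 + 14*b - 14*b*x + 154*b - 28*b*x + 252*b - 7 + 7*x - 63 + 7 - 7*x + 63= b^2*(210 - 21*x) + b*(420 - 42*x)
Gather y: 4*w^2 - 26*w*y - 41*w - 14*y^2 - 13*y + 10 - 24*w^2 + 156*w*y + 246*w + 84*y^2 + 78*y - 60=-20*w^2 + 205*w + 70*y^2 + y*(130*w + 65) - 50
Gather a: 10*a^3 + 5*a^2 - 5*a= 10*a^3 + 5*a^2 - 5*a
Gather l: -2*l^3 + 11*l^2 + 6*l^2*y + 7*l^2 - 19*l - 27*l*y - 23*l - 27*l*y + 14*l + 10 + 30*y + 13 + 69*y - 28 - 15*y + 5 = -2*l^3 + l^2*(6*y + 18) + l*(-54*y - 28) + 84*y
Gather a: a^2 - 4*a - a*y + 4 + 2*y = a^2 + a*(-y - 4) + 2*y + 4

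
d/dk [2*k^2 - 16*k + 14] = 4*k - 16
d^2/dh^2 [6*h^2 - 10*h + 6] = 12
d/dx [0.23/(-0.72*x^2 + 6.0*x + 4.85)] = (0.3312*x - 1.38)/(-0.72*x^2 + 6.0*x + 4.85)^2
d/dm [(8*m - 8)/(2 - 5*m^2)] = 8*(-5*m^2 + 10*m*(m - 1) + 2)/(5*m^2 - 2)^2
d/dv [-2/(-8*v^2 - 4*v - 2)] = 2*(-4*v - 1)/(4*v^2 + 2*v + 1)^2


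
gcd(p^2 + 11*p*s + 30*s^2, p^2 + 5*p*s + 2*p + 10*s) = p + 5*s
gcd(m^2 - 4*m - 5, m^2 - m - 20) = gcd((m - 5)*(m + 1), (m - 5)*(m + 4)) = m - 5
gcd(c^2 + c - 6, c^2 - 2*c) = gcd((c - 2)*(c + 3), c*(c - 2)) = c - 2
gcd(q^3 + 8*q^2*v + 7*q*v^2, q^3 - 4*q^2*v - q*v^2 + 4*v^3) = q + v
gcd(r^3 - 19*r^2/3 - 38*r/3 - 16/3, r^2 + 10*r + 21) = 1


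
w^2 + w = w*(w + 1)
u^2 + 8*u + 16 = (u + 4)^2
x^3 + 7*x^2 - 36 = (x - 2)*(x + 3)*(x + 6)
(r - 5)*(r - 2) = r^2 - 7*r + 10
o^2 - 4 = (o - 2)*(o + 2)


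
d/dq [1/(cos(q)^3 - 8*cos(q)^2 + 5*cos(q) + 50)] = (3*cos(q) - 1)*sin(q)/((cos(q) - 5)^3*(cos(q) + 2)^2)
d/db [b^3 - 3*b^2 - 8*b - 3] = 3*b^2 - 6*b - 8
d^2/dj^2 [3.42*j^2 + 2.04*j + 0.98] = 6.84000000000000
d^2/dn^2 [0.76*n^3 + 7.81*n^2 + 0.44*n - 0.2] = 4.56*n + 15.62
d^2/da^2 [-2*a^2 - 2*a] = -4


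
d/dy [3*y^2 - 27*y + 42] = 6*y - 27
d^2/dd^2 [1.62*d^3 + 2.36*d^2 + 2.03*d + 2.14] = 9.72*d + 4.72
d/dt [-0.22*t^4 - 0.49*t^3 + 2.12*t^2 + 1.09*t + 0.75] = -0.88*t^3 - 1.47*t^2 + 4.24*t + 1.09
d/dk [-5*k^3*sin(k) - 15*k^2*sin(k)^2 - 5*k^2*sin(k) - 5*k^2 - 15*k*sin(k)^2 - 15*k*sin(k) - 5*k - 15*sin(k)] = -5*k^3*cos(k) - 15*k^2*sin(k) - 15*k^2*sin(2*k) - 5*k^2*cos(k) - 10*k*sin(k) - 15*k*cos(k) + 15*sqrt(2)*k*cos(2*k + pi/4) - 25*k - 15*sqrt(2)*sin(k + pi/4) + 15*cos(2*k)/2 - 25/2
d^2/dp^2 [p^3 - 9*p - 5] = 6*p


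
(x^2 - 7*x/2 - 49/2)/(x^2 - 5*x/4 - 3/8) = 4*(-2*x^2 + 7*x + 49)/(-8*x^2 + 10*x + 3)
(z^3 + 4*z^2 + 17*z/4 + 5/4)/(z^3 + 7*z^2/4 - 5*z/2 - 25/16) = 4*(z + 1)/(4*z - 5)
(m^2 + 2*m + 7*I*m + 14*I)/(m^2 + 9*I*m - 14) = (m + 2)/(m + 2*I)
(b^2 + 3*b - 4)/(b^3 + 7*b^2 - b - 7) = (b + 4)/(b^2 + 8*b + 7)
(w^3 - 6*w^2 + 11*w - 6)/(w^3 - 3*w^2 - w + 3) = (w - 2)/(w + 1)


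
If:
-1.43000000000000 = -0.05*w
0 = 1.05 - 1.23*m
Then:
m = 0.85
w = 28.60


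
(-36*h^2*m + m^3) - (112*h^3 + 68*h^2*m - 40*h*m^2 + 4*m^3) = -112*h^3 - 104*h^2*m + 40*h*m^2 - 3*m^3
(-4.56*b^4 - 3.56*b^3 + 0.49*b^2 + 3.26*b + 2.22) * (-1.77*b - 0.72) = 8.0712*b^5 + 9.5844*b^4 + 1.6959*b^3 - 6.123*b^2 - 6.2766*b - 1.5984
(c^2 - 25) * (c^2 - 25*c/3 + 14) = c^4 - 25*c^3/3 - 11*c^2 + 625*c/3 - 350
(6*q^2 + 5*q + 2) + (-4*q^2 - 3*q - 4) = 2*q^2 + 2*q - 2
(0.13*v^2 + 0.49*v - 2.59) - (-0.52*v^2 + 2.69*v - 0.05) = 0.65*v^2 - 2.2*v - 2.54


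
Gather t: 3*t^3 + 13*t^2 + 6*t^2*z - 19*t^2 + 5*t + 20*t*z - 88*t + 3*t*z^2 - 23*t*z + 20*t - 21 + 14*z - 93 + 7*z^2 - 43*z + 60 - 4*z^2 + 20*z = 3*t^3 + t^2*(6*z - 6) + t*(3*z^2 - 3*z - 63) + 3*z^2 - 9*z - 54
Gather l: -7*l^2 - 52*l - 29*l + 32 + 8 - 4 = -7*l^2 - 81*l + 36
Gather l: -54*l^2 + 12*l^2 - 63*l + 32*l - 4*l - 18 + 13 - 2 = -42*l^2 - 35*l - 7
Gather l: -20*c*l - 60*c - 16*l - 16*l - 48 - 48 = -60*c + l*(-20*c - 32) - 96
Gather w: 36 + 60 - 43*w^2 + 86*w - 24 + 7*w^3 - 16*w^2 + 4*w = 7*w^3 - 59*w^2 + 90*w + 72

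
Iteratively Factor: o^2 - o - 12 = (o - 4)*(o + 3)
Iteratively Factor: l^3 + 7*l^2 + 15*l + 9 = (l + 3)*(l^2 + 4*l + 3) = (l + 3)^2*(l + 1)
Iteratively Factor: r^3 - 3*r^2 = (r)*(r^2 - 3*r) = r*(r - 3)*(r)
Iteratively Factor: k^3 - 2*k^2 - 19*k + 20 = (k + 4)*(k^2 - 6*k + 5) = (k - 1)*(k + 4)*(k - 5)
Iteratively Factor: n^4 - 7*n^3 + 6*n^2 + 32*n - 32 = (n - 4)*(n^3 - 3*n^2 - 6*n + 8) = (n - 4)*(n + 2)*(n^2 - 5*n + 4) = (n - 4)^2*(n + 2)*(n - 1)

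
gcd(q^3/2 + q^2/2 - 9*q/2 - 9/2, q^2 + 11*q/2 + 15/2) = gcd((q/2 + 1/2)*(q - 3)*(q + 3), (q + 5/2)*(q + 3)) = q + 3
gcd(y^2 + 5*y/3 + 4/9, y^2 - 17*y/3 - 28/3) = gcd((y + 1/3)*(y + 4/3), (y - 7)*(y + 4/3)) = y + 4/3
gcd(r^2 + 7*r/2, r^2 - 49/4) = r + 7/2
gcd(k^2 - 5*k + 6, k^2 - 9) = k - 3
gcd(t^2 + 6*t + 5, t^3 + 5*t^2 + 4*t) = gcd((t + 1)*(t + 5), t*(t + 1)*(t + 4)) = t + 1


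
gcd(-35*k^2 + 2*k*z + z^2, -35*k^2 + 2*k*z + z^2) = -35*k^2 + 2*k*z + z^2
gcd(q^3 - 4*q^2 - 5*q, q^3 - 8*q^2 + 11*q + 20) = q^2 - 4*q - 5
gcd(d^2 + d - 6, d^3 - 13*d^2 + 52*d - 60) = d - 2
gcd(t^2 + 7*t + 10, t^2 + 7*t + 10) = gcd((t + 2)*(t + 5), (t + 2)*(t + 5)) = t^2 + 7*t + 10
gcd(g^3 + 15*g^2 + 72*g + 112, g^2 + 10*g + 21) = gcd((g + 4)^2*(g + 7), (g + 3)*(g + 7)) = g + 7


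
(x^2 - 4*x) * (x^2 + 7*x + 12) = x^4 + 3*x^3 - 16*x^2 - 48*x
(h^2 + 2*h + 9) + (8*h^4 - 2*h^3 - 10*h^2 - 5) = 8*h^4 - 2*h^3 - 9*h^2 + 2*h + 4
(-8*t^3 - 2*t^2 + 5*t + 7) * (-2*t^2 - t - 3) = 16*t^5 + 12*t^4 + 16*t^3 - 13*t^2 - 22*t - 21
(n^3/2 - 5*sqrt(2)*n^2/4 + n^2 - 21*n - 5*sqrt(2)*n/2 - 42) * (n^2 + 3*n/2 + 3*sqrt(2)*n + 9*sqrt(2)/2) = n^5/2 + sqrt(2)*n^4/4 + 7*n^4/4 - 27*n^3 + 7*sqrt(2)*n^3/8 - 399*n^2/4 - 249*sqrt(2)*n^2/4 - 441*sqrt(2)*n/2 - 171*n/2 - 189*sqrt(2)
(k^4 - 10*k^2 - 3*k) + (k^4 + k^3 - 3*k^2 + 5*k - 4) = 2*k^4 + k^3 - 13*k^2 + 2*k - 4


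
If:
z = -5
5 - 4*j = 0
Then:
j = 5/4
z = -5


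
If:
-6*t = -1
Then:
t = 1/6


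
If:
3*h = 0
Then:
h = 0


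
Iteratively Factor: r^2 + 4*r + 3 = (r + 3)*(r + 1)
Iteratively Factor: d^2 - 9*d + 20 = (d - 5)*(d - 4)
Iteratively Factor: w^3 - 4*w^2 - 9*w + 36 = (w - 4)*(w^2 - 9) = (w - 4)*(w + 3)*(w - 3)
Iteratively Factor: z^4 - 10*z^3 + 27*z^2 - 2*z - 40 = (z + 1)*(z^3 - 11*z^2 + 38*z - 40) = (z - 5)*(z + 1)*(z^2 - 6*z + 8) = (z - 5)*(z - 2)*(z + 1)*(z - 4)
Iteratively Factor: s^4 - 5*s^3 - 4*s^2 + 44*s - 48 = (s - 2)*(s^3 - 3*s^2 - 10*s + 24) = (s - 2)*(s + 3)*(s^2 - 6*s + 8) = (s - 4)*(s - 2)*(s + 3)*(s - 2)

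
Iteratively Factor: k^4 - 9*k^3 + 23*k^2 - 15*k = (k - 1)*(k^3 - 8*k^2 + 15*k) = (k - 5)*(k - 1)*(k^2 - 3*k) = (k - 5)*(k - 3)*(k - 1)*(k)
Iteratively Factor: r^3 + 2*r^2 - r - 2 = (r + 2)*(r^2 - 1) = (r + 1)*(r + 2)*(r - 1)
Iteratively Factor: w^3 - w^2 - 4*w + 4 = (w + 2)*(w^2 - 3*w + 2) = (w - 1)*(w + 2)*(w - 2)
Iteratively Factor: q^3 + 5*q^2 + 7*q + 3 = (q + 1)*(q^2 + 4*q + 3) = (q + 1)*(q + 3)*(q + 1)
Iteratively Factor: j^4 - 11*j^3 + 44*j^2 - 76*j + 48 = (j - 3)*(j^3 - 8*j^2 + 20*j - 16) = (j - 4)*(j - 3)*(j^2 - 4*j + 4) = (j - 4)*(j - 3)*(j - 2)*(j - 2)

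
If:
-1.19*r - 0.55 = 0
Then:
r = -0.46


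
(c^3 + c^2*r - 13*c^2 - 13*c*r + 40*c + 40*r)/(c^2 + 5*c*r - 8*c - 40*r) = (c^2 + c*r - 5*c - 5*r)/(c + 5*r)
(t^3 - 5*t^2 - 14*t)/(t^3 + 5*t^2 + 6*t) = (t - 7)/(t + 3)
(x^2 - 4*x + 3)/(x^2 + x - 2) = (x - 3)/(x + 2)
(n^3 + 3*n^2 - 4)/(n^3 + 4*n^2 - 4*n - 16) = (n^2 + n - 2)/(n^2 + 2*n - 8)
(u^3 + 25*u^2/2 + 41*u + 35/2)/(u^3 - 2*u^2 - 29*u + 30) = (2*u^2 + 15*u + 7)/(2*(u^2 - 7*u + 6))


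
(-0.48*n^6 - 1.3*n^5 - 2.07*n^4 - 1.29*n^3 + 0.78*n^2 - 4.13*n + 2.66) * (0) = 0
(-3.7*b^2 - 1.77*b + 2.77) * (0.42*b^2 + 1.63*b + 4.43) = -1.554*b^4 - 6.7744*b^3 - 18.1127*b^2 - 3.326*b + 12.2711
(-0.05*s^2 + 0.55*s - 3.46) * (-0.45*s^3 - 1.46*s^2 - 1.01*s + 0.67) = 0.0225*s^5 - 0.1745*s^4 + 0.8045*s^3 + 4.4626*s^2 + 3.8631*s - 2.3182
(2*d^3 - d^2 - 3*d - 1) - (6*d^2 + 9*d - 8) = 2*d^3 - 7*d^2 - 12*d + 7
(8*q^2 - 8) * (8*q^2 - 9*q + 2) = 64*q^4 - 72*q^3 - 48*q^2 + 72*q - 16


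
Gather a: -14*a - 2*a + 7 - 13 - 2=-16*a - 8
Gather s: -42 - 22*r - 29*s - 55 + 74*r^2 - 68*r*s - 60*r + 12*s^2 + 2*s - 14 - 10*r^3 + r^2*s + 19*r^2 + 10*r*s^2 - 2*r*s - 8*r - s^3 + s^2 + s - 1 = -10*r^3 + 93*r^2 - 90*r - s^3 + s^2*(10*r + 13) + s*(r^2 - 70*r - 26) - 112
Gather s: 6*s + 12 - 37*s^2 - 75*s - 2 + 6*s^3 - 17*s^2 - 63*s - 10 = 6*s^3 - 54*s^2 - 132*s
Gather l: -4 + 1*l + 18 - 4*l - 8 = 6 - 3*l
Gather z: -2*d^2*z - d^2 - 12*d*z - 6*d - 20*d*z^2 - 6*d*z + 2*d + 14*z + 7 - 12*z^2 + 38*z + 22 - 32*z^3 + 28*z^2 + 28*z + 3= -d^2 - 4*d - 32*z^3 + z^2*(16 - 20*d) + z*(-2*d^2 - 18*d + 80) + 32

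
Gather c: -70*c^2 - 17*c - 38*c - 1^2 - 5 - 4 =-70*c^2 - 55*c - 10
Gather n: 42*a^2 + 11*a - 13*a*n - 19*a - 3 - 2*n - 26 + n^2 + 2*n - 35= 42*a^2 - 13*a*n - 8*a + n^2 - 64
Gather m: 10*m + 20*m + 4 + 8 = 30*m + 12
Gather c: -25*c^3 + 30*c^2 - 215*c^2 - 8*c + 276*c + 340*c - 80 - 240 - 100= -25*c^3 - 185*c^2 + 608*c - 420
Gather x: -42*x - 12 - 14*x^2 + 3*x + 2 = -14*x^2 - 39*x - 10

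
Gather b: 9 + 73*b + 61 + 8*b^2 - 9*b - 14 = 8*b^2 + 64*b + 56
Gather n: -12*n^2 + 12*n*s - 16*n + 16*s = -12*n^2 + n*(12*s - 16) + 16*s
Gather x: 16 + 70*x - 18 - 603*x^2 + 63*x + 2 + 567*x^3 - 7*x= 567*x^3 - 603*x^2 + 126*x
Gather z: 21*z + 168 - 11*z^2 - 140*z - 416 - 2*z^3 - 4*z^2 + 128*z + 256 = -2*z^3 - 15*z^2 + 9*z + 8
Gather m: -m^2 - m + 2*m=-m^2 + m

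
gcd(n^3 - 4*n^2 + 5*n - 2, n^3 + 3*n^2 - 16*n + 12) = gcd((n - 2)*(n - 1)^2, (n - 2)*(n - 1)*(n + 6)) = n^2 - 3*n + 2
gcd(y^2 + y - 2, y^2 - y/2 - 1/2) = y - 1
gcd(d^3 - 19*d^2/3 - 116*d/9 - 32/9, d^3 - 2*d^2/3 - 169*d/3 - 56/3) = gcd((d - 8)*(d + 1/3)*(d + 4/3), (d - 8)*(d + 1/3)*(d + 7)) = d^2 - 23*d/3 - 8/3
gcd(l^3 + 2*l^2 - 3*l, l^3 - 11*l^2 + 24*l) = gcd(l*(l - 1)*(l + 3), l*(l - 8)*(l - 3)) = l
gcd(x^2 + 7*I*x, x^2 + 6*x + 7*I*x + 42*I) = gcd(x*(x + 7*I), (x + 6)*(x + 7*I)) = x + 7*I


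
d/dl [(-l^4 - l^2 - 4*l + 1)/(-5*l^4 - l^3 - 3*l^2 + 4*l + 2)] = (l^6 - 4*l^5 - 73*l^4 + 4*l^3 - 13*l^2 + 2*l - 12)/(25*l^8 + 10*l^7 + 31*l^6 - 34*l^5 - 19*l^4 - 28*l^3 + 4*l^2 + 16*l + 4)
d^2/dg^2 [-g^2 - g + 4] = -2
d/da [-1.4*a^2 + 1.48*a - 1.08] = 1.48 - 2.8*a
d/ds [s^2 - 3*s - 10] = 2*s - 3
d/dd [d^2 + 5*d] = 2*d + 5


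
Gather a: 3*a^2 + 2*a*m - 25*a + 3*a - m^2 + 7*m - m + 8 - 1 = 3*a^2 + a*(2*m - 22) - m^2 + 6*m + 7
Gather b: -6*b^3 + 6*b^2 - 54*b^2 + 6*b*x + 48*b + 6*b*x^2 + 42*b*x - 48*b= -6*b^3 - 48*b^2 + b*(6*x^2 + 48*x)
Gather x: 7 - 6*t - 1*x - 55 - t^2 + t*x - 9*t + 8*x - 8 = -t^2 - 15*t + x*(t + 7) - 56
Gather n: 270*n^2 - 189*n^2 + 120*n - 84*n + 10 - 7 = 81*n^2 + 36*n + 3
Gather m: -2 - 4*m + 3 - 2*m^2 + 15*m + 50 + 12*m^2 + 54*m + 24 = 10*m^2 + 65*m + 75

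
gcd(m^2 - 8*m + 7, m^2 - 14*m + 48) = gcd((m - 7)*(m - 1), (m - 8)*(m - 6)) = 1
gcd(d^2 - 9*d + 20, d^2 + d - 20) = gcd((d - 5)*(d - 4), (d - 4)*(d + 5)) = d - 4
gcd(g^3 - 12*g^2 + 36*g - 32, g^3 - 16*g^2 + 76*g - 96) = g^2 - 10*g + 16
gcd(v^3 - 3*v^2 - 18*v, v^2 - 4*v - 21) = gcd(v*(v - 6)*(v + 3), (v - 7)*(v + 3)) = v + 3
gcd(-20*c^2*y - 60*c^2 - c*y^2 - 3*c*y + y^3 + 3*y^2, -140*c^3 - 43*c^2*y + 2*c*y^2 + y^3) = 4*c + y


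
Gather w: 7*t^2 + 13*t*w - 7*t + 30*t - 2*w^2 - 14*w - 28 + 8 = 7*t^2 + 23*t - 2*w^2 + w*(13*t - 14) - 20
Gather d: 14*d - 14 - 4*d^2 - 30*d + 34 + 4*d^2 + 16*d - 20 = 0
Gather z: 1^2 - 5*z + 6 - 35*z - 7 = -40*z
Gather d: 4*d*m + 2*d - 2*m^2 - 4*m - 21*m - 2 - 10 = d*(4*m + 2) - 2*m^2 - 25*m - 12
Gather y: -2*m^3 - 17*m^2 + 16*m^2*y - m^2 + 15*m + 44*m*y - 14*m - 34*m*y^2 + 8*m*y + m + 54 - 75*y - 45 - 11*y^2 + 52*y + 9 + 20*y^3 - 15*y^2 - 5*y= -2*m^3 - 18*m^2 + 2*m + 20*y^3 + y^2*(-34*m - 26) + y*(16*m^2 + 52*m - 28) + 18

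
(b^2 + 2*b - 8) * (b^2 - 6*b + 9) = b^4 - 4*b^3 - 11*b^2 + 66*b - 72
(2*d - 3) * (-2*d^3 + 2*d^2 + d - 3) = -4*d^4 + 10*d^3 - 4*d^2 - 9*d + 9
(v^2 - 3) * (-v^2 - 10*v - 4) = -v^4 - 10*v^3 - v^2 + 30*v + 12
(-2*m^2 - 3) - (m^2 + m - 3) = -3*m^2 - m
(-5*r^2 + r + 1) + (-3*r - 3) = -5*r^2 - 2*r - 2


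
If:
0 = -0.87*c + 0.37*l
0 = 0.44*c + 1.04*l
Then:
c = 0.00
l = 0.00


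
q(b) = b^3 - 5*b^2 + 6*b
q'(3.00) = 3.00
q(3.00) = 0.00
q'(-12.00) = 558.00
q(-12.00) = -2520.00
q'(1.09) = -1.34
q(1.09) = 1.89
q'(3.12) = 4.00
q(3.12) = 0.42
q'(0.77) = 0.08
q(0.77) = 2.11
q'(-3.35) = 73.17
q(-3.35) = -113.81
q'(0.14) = 4.66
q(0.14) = 0.74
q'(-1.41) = 26.06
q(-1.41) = -21.20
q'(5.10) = 33.03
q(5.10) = 33.20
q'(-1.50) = 27.75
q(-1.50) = -23.62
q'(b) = 3*b^2 - 10*b + 6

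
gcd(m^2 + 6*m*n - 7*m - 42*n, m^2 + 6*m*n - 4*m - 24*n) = m + 6*n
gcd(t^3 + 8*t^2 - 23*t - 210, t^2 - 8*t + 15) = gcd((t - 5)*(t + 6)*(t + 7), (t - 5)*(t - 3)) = t - 5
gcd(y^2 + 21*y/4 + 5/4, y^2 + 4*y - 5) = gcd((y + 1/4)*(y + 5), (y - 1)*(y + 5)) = y + 5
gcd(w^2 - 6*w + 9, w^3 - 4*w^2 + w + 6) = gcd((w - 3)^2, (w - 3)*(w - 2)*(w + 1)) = w - 3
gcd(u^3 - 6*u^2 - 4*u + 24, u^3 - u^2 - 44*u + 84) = u^2 - 8*u + 12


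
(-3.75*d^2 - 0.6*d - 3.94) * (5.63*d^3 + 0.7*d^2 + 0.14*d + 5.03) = -21.1125*d^5 - 6.003*d^4 - 23.1272*d^3 - 21.7045*d^2 - 3.5696*d - 19.8182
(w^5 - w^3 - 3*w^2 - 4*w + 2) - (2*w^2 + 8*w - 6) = w^5 - w^3 - 5*w^2 - 12*w + 8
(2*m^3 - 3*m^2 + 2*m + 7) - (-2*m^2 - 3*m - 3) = 2*m^3 - m^2 + 5*m + 10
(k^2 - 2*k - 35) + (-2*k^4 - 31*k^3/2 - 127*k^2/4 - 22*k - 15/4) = -2*k^4 - 31*k^3/2 - 123*k^2/4 - 24*k - 155/4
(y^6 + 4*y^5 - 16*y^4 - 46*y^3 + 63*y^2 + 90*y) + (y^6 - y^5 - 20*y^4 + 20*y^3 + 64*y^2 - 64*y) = 2*y^6 + 3*y^5 - 36*y^4 - 26*y^3 + 127*y^2 + 26*y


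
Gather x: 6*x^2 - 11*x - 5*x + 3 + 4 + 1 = 6*x^2 - 16*x + 8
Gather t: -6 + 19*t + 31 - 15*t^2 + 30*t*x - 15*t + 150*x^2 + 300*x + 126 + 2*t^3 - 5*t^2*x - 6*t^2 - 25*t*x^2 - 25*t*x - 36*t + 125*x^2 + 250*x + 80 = 2*t^3 + t^2*(-5*x - 21) + t*(-25*x^2 + 5*x - 32) + 275*x^2 + 550*x + 231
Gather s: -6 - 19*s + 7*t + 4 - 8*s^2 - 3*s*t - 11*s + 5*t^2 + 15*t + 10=-8*s^2 + s*(-3*t - 30) + 5*t^2 + 22*t + 8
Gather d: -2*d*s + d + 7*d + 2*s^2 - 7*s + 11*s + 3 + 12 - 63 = d*(8 - 2*s) + 2*s^2 + 4*s - 48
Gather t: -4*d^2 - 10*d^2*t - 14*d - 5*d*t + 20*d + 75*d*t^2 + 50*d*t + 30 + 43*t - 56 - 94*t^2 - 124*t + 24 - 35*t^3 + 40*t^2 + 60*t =-4*d^2 + 6*d - 35*t^3 + t^2*(75*d - 54) + t*(-10*d^2 + 45*d - 21) - 2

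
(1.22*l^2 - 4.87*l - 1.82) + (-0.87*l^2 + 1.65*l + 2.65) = 0.35*l^2 - 3.22*l + 0.83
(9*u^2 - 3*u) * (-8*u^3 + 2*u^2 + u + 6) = -72*u^5 + 42*u^4 + 3*u^3 + 51*u^2 - 18*u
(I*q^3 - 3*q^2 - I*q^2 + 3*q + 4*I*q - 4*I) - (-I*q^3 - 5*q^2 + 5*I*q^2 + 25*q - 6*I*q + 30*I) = 2*I*q^3 + 2*q^2 - 6*I*q^2 - 22*q + 10*I*q - 34*I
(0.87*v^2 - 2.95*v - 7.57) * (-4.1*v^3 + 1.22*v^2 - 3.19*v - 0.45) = -3.567*v^5 + 13.1564*v^4 + 24.6627*v^3 - 0.2164*v^2 + 25.4758*v + 3.4065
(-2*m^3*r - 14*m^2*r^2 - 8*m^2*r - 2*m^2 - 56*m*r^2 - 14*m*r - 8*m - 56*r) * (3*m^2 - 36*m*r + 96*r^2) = -6*m^5*r + 30*m^4*r^2 - 24*m^4*r - 6*m^4 + 312*m^3*r^3 + 120*m^3*r^2 + 30*m^3*r - 24*m^3 - 1344*m^2*r^4 + 1248*m^2*r^3 + 312*m^2*r^2 + 120*m^2*r - 5376*m*r^4 - 1344*m*r^3 + 1248*m*r^2 - 5376*r^3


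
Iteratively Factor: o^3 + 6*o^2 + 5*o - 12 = (o - 1)*(o^2 + 7*o + 12) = (o - 1)*(o + 4)*(o + 3)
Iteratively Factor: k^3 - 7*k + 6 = (k + 3)*(k^2 - 3*k + 2) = (k - 2)*(k + 3)*(k - 1)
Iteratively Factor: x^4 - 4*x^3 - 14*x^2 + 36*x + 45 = (x + 3)*(x^3 - 7*x^2 + 7*x + 15) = (x - 5)*(x + 3)*(x^2 - 2*x - 3) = (x - 5)*(x - 3)*(x + 3)*(x + 1)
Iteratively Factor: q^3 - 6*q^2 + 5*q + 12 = (q + 1)*(q^2 - 7*q + 12) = (q - 4)*(q + 1)*(q - 3)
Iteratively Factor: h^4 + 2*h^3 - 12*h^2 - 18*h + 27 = (h - 1)*(h^3 + 3*h^2 - 9*h - 27) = (h - 1)*(h + 3)*(h^2 - 9) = (h - 1)*(h + 3)^2*(h - 3)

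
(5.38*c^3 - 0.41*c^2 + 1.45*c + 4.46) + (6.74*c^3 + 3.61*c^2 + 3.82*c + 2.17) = 12.12*c^3 + 3.2*c^2 + 5.27*c + 6.63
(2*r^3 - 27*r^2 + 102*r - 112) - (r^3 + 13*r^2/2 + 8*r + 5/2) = r^3 - 67*r^2/2 + 94*r - 229/2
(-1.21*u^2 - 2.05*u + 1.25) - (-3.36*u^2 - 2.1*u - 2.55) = 2.15*u^2 + 0.0500000000000003*u + 3.8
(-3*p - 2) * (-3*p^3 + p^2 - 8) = 9*p^4 + 3*p^3 - 2*p^2 + 24*p + 16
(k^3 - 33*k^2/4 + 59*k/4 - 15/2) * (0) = 0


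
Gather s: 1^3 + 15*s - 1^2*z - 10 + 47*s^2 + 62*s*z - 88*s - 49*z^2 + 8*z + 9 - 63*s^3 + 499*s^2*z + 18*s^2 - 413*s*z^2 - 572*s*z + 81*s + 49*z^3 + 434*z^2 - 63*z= -63*s^3 + s^2*(499*z + 65) + s*(-413*z^2 - 510*z + 8) + 49*z^3 + 385*z^2 - 56*z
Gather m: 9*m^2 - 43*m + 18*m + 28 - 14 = 9*m^2 - 25*m + 14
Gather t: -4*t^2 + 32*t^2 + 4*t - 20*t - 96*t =28*t^2 - 112*t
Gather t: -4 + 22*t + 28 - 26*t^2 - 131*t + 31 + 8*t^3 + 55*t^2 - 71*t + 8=8*t^3 + 29*t^2 - 180*t + 63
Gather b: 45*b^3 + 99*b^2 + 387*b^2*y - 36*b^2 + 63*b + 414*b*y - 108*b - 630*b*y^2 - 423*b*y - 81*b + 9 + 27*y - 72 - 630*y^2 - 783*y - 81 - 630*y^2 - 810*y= 45*b^3 + b^2*(387*y + 63) + b*(-630*y^2 - 9*y - 126) - 1260*y^2 - 1566*y - 144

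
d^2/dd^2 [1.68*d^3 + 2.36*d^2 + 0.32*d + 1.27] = 10.08*d + 4.72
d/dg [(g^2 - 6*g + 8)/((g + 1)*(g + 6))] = (13*g^2 - 4*g - 92)/(g^4 + 14*g^3 + 61*g^2 + 84*g + 36)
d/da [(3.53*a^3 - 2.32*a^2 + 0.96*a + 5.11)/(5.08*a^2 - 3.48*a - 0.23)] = (17.9324*a^4 - 24.5688*a^3 + 0.761099999999999*a^2 - 50.8504*a + 17.562)/(25.8064*a^4 - 35.3568*a^3 + 9.7736*a^2 + 1.6008*a + 0.0529)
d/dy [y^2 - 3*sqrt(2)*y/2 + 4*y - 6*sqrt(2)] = 2*y - 3*sqrt(2)/2 + 4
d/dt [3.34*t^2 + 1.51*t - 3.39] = 6.68*t + 1.51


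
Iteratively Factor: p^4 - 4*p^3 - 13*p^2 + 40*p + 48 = (p + 3)*(p^3 - 7*p^2 + 8*p + 16) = (p - 4)*(p + 3)*(p^2 - 3*p - 4) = (p - 4)^2*(p + 3)*(p + 1)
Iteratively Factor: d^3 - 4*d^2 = (d)*(d^2 - 4*d) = d^2*(d - 4)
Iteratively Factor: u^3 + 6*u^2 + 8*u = (u + 4)*(u^2 + 2*u) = u*(u + 4)*(u + 2)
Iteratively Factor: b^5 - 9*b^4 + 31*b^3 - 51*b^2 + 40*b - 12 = (b - 1)*(b^4 - 8*b^3 + 23*b^2 - 28*b + 12) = (b - 1)^2*(b^3 - 7*b^2 + 16*b - 12) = (b - 2)*(b - 1)^2*(b^2 - 5*b + 6) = (b - 2)^2*(b - 1)^2*(b - 3)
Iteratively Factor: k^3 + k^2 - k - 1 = (k + 1)*(k^2 - 1) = (k - 1)*(k + 1)*(k + 1)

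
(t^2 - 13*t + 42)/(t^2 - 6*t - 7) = (t - 6)/(t + 1)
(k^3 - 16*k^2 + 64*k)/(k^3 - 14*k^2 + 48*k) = (k - 8)/(k - 6)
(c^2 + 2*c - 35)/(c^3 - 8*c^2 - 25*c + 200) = (c + 7)/(c^2 - 3*c - 40)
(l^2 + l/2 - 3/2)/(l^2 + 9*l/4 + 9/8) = 4*(l - 1)/(4*l + 3)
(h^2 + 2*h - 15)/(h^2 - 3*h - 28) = (-h^2 - 2*h + 15)/(-h^2 + 3*h + 28)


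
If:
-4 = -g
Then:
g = 4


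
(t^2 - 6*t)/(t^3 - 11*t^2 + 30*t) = 1/(t - 5)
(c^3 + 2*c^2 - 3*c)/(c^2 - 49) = c*(c^2 + 2*c - 3)/(c^2 - 49)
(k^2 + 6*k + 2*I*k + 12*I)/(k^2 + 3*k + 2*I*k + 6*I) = (k + 6)/(k + 3)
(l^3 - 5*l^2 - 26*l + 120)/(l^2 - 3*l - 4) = (l^2 - l - 30)/(l + 1)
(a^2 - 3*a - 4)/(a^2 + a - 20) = (a + 1)/(a + 5)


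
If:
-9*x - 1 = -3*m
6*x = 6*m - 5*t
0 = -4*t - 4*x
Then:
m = -1/51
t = 2/17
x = -2/17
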